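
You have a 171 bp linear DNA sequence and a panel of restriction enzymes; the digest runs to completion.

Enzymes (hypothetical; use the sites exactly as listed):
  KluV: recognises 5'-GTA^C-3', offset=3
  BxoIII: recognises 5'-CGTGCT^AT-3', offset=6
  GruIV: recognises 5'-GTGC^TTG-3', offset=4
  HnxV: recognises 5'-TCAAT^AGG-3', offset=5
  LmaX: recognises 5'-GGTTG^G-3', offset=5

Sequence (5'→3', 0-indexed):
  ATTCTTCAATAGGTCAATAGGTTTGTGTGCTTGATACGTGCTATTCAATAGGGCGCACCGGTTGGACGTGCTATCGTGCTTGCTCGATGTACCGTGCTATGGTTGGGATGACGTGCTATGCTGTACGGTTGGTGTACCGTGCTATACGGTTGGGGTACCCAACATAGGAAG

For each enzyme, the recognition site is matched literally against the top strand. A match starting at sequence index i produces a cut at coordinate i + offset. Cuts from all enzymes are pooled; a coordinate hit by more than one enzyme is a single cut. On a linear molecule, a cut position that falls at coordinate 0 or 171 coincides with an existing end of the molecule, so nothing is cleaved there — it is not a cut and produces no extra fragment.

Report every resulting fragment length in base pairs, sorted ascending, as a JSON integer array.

[5,5,6,7,7,7,7,7,8,8,8,9,10,12,12,12,12,14,15]

Scan for sites:
  KluV (GTAC, off=3): starts [88, 122, 133, 154] → cuts [91, 125, 136, 157]
  BxoIII (CGTGCTAT, off=6): starts [36, 66, 92, 111, 137] → cuts [42, 72, 98, 117, 143]
  GruIV (GTGCTTG, off=4): starts [26, 75] → cuts [30, 79]
  HnxV (TCAATAGG, off=5): starts [5, 13, 44] → cuts [10, 18, 49]
  LmaX (GGTTGG, off=5): starts [59, 100, 126, 147] → cuts [64, 105, 131, 152]

Pooled cuts: [10, 18, 30, 42, 49, 64, 72, 79, 91, 98, 105, 117, 125, 131, 136, 143, 152, 157]

Fragments:
  [0,10): 10 bp
  [10,18): 8 bp
  [18,30): 12 bp
  [30,42): 12 bp
  [42,49): 7 bp
  [49,64): 15 bp
  [64,72): 8 bp
  [72,79): 7 bp
  [79,91): 12 bp
  [91,98): 7 bp
  [98,105): 7 bp
  [105,117): 12 bp
  [117,125): 8 bp
  [125,131): 6 bp
  [131,136): 5 bp
  [136,143): 7 bp
  [143,152): 9 bp
  [152,157): 5 bp
  [157,171): 14 bp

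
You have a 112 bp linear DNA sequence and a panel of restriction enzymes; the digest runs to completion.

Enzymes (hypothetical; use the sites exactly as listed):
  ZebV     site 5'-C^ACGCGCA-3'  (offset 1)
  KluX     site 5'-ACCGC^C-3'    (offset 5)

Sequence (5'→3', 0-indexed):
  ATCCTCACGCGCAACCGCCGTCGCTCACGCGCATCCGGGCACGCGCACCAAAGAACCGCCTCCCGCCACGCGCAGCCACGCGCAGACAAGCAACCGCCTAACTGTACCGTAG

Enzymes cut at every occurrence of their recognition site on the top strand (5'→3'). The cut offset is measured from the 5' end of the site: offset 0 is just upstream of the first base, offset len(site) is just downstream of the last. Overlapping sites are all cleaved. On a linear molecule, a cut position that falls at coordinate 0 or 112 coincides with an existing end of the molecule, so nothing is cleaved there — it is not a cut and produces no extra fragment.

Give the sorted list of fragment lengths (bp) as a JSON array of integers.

Site scan:
  ZebV (CACGCGCA, off=1): starts [5, 25, 39, 66, 76] → cuts [6, 26, 40, 67, 77]
  KluX (ACCGCC, off=5): starts [13, 54, 92] → cuts [18, 59, 97]

Pooled cuts: [6, 18, 26, 40, 59, 67, 77, 97]

Fragment lengths:
  [0,6): 6 bp
  [6,18): 12 bp
  [18,26): 8 bp
  [26,40): 14 bp
  [40,59): 19 bp
  [59,67): 8 bp
  [67,77): 10 bp
  [77,97): 20 bp
  [97,112): 15 bp

[6,8,8,10,12,14,15,19,20]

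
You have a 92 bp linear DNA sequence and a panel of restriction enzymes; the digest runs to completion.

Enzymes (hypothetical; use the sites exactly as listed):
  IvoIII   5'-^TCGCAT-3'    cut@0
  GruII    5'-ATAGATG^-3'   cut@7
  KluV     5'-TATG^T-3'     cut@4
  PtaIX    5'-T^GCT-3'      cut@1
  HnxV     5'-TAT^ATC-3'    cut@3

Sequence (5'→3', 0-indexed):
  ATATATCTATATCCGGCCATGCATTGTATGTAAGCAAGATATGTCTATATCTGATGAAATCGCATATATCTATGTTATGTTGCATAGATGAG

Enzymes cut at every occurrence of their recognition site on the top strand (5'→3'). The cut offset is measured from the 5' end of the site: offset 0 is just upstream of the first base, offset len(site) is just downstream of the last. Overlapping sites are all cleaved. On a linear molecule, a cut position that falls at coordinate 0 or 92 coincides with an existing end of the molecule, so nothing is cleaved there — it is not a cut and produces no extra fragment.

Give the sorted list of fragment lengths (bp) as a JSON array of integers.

Scan for sites:
  IvoIII TCGCAT/0: at [59] ⇒ [59]
  GruII ATAGATG/7: at [83] ⇒ [90]
  KluV TATGT/4: at [26, 39, 70, 75] ⇒ [30, 43, 74, 79]
  PtaIX (TGCT, off=1): no sites
  HnxV TATATC/3: at [1, 7, 45, 64] ⇒ [4, 10, 48, 67]

All cut coordinates (distinct, sorted): [4, 10, 30, 43, 48, 59, 67, 74, 79, 90]

Fragments:
  [0,4): 4 bp
  [4,10): 6 bp
  [10,30): 20 bp
  [30,43): 13 bp
  [43,48): 5 bp
  [48,59): 11 bp
  [59,67): 8 bp
  [67,74): 7 bp
  [74,79): 5 bp
  [79,90): 11 bp
  [90,92): 2 bp

[2,4,5,5,6,7,8,11,11,13,20]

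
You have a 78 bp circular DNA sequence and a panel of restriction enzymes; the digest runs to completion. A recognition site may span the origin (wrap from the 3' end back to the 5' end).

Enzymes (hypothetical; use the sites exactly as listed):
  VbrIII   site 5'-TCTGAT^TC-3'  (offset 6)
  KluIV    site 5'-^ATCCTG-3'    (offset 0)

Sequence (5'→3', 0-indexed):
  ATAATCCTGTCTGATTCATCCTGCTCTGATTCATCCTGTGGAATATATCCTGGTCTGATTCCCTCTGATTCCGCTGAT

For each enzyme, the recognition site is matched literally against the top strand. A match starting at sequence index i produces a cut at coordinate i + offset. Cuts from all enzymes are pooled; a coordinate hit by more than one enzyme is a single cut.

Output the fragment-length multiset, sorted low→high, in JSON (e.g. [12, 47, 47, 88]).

[2,2,10,12,12,13,13,14]

Scan for sites:
  VbrIII TCTGATTC/6: at [9, 24, 53, 63] ⇒ [15, 30, 59, 69]
  KluIV ATCCTG/0: at [3, 17, 32, 46] ⇒ [3, 17, 32, 46]

Pooled cuts: [3, 15, 17, 30, 32, 46, 59, 69]

Fragments:
  3→15: 12 bp
  15→17: 2 bp
  17→30: 13 bp
  30→32: 2 bp
  32→46: 14 bp
  46→59: 13 bp
  59→69: 10 bp
  69→3 (wrap): 78-69+3 = 12 bp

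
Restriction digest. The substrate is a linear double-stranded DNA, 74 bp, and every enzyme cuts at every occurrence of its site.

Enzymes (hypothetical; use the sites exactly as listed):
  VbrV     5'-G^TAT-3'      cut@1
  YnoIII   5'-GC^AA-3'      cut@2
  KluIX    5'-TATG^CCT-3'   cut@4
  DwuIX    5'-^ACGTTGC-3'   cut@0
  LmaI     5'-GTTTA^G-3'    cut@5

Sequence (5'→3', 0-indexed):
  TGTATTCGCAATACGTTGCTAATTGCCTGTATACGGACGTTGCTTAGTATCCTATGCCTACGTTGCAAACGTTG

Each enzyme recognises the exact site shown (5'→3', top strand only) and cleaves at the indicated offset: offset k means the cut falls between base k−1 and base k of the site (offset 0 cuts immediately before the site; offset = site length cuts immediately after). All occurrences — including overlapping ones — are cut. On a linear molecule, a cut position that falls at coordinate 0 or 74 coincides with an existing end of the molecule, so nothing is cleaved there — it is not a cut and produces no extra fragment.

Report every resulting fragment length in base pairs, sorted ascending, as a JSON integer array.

Site scan:
  VbrV GTAT/1: at [1, 28, 46] ⇒ [2, 29, 47]
  YnoIII GCAA/2: at [7, 64] ⇒ [9, 66]
  KluIX TATGCCT/4: at [52] ⇒ [56]
  DwuIX ACGTTGC/0: at [12, 36, 59] ⇒ [12, 36, 59]
  LmaI (GTTTAG, off=5): no sites

All cut coordinates (distinct, sorted): [2, 9, 12, 29, 36, 47, 56, 59, 66]

Fragments:
  [0,2): 2 bp
  [2,9): 7 bp
  [9,12): 3 bp
  [12,29): 17 bp
  [29,36): 7 bp
  [36,47): 11 bp
  [47,56): 9 bp
  [56,59): 3 bp
  [59,66): 7 bp
  [66,74): 8 bp

[2,3,3,7,7,7,8,9,11,17]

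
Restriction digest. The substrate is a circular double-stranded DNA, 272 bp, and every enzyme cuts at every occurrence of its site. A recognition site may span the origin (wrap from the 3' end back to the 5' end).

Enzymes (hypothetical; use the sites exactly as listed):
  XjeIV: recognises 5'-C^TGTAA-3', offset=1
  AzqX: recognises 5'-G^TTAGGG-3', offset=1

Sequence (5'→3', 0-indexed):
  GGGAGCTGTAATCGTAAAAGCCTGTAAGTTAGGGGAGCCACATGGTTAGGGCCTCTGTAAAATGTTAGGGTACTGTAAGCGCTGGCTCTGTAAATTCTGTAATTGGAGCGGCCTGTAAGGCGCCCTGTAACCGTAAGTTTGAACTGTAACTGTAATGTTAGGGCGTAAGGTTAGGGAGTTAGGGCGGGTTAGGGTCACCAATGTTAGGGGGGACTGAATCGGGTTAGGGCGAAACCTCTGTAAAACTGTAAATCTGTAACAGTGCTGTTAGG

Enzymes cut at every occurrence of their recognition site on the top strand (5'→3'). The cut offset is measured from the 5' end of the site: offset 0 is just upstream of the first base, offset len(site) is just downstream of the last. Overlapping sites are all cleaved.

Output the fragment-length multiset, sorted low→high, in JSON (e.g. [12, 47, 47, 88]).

Scan for sites:
  XjeIV (CTGTAA, off=1): starts [5, 21, 54, 72, 87, 96, 112, 124, 143, 149, 237, 245, 253] → cuts [6, 22, 55, 73, 88, 97, 113, 125, 144, 150, 238, 246, 254]
  AzqX (GTTAGGG, off=1): starts [27, 44, 63, 156, 169, 177, 187, 202, 222, 266] → cuts [28, 45, 64, 157, 170, 178, 188, 203, 223, 267]

Pooled cuts: [6, 22, 28, 45, 55, 64, 73, 88, 97, 113, 125, 144, 150, 157, 170, 178, 188, 203, 223, 238, 246, 254, 267]

Fragments:
  6→22: 16 bp
  22→28: 6 bp
  28→45: 17 bp
  45→55: 10 bp
  55→64: 9 bp
  64→73: 9 bp
  73→88: 15 bp
  88→97: 9 bp
  97→113: 16 bp
  113→125: 12 bp
  125→144: 19 bp
  144→150: 6 bp
  150→157: 7 bp
  157→170: 13 bp
  170→178: 8 bp
  178→188: 10 bp
  188→203: 15 bp
  203→223: 20 bp
  223→238: 15 bp
  238→246: 8 bp
  246→254: 8 bp
  254→267: 13 bp
  267→6 (wrap): 272-267+6 = 11 bp

[6,6,7,8,8,8,9,9,9,10,10,11,12,13,13,15,15,15,16,16,17,19,20]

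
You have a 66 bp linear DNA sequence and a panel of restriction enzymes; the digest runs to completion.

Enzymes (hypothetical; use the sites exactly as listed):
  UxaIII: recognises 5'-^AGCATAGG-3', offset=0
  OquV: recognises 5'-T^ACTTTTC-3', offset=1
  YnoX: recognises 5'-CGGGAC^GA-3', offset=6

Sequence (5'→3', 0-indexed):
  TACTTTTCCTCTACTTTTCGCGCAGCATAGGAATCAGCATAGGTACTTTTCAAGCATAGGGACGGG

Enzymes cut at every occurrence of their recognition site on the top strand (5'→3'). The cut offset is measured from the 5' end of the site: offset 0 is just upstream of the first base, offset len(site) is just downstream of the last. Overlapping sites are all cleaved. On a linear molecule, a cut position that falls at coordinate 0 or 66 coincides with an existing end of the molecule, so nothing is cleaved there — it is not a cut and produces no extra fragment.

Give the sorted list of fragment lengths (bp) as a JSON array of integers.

Per-enzyme occurrences:
  UxaIII (AGCATAGG, off=0): starts [23, 35, 52] → cuts [23, 35, 52]
  OquV (TACTTTTC, off=1): starts [0, 11, 43] → cuts [1, 12, 44]
  YnoX (CGGGACGA, off=6): no sites

All cut coordinates (distinct, sorted): [1, 12, 23, 35, 44, 52]

Fragments:
  [0,1): 1 bp
  [1,12): 11 bp
  [12,23): 11 bp
  [23,35): 12 bp
  [35,44): 9 bp
  [44,52): 8 bp
  [52,66): 14 bp

[1,8,9,11,11,12,14]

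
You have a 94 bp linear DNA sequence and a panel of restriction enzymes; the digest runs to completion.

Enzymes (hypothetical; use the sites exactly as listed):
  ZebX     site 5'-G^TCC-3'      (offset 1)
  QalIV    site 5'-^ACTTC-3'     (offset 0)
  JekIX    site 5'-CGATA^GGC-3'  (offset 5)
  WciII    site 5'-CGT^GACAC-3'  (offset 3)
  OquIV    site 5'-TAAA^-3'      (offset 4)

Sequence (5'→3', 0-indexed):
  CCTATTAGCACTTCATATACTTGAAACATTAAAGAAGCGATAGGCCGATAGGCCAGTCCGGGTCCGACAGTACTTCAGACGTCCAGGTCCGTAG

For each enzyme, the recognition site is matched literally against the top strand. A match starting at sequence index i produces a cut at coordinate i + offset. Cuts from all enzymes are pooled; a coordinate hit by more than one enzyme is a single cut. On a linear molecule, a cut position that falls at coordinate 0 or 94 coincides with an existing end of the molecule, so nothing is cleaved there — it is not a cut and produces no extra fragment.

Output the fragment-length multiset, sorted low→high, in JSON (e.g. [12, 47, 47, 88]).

Site scan:
  ZebX GTCC/1: at [55, 61, 80, 86] ⇒ [56, 62, 81, 87]
  QalIV ACTTC/0: at [9, 71] ⇒ [9, 71]
  JekIX CGATAGGC/5: at [37, 45] ⇒ [42, 50]
  WciII (CGTGACAC, off=3): no sites
  OquIV TAAA/4: at [29] ⇒ [33]

Pooled cuts: [9, 33, 42, 50, 56, 62, 71, 81, 87]

Fragments:
  [0,9): 9 bp
  [9,33): 24 bp
  [33,42): 9 bp
  [42,50): 8 bp
  [50,56): 6 bp
  [56,62): 6 bp
  [62,71): 9 bp
  [71,81): 10 bp
  [81,87): 6 bp
  [87,94): 7 bp

[6,6,6,7,8,9,9,9,10,24]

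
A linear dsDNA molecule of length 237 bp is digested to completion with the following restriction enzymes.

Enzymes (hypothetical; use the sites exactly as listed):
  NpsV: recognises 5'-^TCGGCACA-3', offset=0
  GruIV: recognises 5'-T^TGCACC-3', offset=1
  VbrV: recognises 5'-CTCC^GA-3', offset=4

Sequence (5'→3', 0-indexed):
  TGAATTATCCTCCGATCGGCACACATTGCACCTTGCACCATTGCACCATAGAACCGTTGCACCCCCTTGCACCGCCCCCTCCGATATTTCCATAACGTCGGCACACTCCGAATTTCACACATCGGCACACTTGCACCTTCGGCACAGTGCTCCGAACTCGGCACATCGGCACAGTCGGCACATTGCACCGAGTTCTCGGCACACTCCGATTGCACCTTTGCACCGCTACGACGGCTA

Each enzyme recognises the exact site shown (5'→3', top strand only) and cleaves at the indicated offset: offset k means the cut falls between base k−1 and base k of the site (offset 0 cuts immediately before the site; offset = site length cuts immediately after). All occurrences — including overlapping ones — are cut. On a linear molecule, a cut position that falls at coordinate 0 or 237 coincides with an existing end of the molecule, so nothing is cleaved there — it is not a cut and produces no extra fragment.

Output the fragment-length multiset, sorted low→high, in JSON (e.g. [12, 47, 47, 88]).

Site scan:
  NpsV TCGGCACA/0: at [15, 97, 121, 138, 157, 165, 174, 195] ⇒ [15, 97, 121, 138, 157, 165, 174, 195]
  GruIV TTGCACC/1: at [25, 32, 40, 56, 66, 130, 182, 209, 217] ⇒ [26, 33, 41, 57, 67, 131, 183, 210, 218]
  VbrV CTCCGA/4: at [9, 78, 105, 149, 203] ⇒ [13, 82, 109, 153, 207]

Pooled cuts: [13, 15, 26, 33, 41, 57, 67, 82, 97, 109, 121, 131, 138, 153, 157, 165, 174, 183, 195, 207, 210, 218]

Fragment lengths:
  [0,13): 13 bp
  [13,15): 2 bp
  [15,26): 11 bp
  [26,33): 7 bp
  [33,41): 8 bp
  [41,57): 16 bp
  [57,67): 10 bp
  [67,82): 15 bp
  [82,97): 15 bp
  [97,109): 12 bp
  [109,121): 12 bp
  [121,131): 10 bp
  [131,138): 7 bp
  [138,153): 15 bp
  [153,157): 4 bp
  [157,165): 8 bp
  [165,174): 9 bp
  [174,183): 9 bp
  [183,195): 12 bp
  [195,207): 12 bp
  [207,210): 3 bp
  [210,218): 8 bp
  [218,237): 19 bp

[2,3,4,7,7,8,8,8,9,9,10,10,11,12,12,12,12,13,15,15,15,16,19]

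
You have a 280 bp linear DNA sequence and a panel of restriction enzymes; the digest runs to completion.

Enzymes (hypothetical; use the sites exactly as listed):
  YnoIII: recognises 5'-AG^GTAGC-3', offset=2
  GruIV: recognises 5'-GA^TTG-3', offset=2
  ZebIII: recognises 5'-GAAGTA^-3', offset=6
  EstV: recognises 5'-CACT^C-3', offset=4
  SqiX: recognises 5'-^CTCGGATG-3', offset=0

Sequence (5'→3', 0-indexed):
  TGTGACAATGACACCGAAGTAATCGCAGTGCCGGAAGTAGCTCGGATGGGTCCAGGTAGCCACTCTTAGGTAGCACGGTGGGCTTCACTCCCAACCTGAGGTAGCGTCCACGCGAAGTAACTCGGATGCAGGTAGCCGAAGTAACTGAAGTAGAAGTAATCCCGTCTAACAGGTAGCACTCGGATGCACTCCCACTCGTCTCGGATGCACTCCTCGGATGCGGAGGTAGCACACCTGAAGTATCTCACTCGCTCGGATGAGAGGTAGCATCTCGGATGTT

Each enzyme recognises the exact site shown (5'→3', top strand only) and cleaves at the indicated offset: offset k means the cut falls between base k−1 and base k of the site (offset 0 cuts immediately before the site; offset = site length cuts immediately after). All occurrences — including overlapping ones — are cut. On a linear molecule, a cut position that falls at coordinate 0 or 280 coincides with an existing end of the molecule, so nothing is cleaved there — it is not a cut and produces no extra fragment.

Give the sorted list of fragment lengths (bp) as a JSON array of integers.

[1,1,1,2,2,3,5,6,6,6,7,7,9,9,10,10,11,11,12,12,12,13,14,15,17,18,19,20,21]

Site scan:
  YnoIII (AGGTAGC, off=2): starts [53, 67, 98, 129, 170, 223, 261] → cuts [55, 69, 100, 131, 172, 225, 263]
  GruIV (GATTG, off=2): no sites
  ZebIII (GAAGTA, off=6): starts [15, 33, 113, 137, 146, 152, 236] → cuts [21, 39, 119, 143, 152, 158, 242]
  EstV (CACTC, off=4): starts [60, 85, 176, 186, 192, 207, 245] → cuts [64, 89, 180, 190, 196, 211, 249]
  SqiX (CTCGGATG, off=0): starts [40, 120, 178, 199, 212, 251, 270] → cuts [40, 120, 178, 199, 212, 251, 270]

All cut coordinates (distinct, sorted): [21, 39, 40, 55, 64, 69, 89, 100, 119, 120, 131, 143, 152, 158, 172, 178, 180, 190, 196, 199, 211, 212, 225, 242, 249, 251, 263, 270]

Fragment lengths:
  [0,21): 21 bp
  [21,39): 18 bp
  [39,40): 1 bp
  [40,55): 15 bp
  [55,64): 9 bp
  [64,69): 5 bp
  [69,89): 20 bp
  [89,100): 11 bp
  [100,119): 19 bp
  [119,120): 1 bp
  [120,131): 11 bp
  [131,143): 12 bp
  [143,152): 9 bp
  [152,158): 6 bp
  [158,172): 14 bp
  [172,178): 6 bp
  [178,180): 2 bp
  [180,190): 10 bp
  [190,196): 6 bp
  [196,199): 3 bp
  [199,211): 12 bp
  [211,212): 1 bp
  [212,225): 13 bp
  [225,242): 17 bp
  [242,249): 7 bp
  [249,251): 2 bp
  [251,263): 12 bp
  [263,270): 7 bp
  [270,280): 10 bp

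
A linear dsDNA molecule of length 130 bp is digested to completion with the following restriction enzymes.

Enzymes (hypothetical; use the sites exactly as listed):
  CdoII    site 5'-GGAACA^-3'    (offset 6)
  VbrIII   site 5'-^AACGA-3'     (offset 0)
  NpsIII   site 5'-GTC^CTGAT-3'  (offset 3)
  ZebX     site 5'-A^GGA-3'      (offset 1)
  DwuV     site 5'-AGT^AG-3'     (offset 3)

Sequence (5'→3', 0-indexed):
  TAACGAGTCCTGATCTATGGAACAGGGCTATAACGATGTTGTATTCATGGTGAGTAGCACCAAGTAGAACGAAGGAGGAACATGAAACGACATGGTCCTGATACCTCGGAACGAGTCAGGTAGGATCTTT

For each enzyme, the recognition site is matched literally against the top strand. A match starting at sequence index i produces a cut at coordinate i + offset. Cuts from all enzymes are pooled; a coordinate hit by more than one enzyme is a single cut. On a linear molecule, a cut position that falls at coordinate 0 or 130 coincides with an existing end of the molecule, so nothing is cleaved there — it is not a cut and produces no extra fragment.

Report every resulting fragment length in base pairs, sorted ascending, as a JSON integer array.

[1,2,3,3,6,6,7,8,8,10,12,12,13,15,24]

Scan for sites:
  CdoII (GGAACA, off=6): starts [18, 76] → cuts [24, 82]
  VbrIII (AACGA, off=0): starts [1, 31, 67, 85, 109] → cuts [1, 31, 67, 85, 109]
  NpsIII (GTCCTGAT, off=3): starts [6, 94] → cuts [9, 97]
  ZebX (AGGA, off=1): starts [72, 75, 121] → cuts [73, 76, 122]
  DwuV (AGTAG, off=3): starts [52, 62] → cuts [55, 65]

All cut coordinates (distinct, sorted): [1, 9, 24, 31, 55, 65, 67, 73, 76, 82, 85, 97, 109, 122]

Fragment lengths:
  [0,1): 1 bp
  [1,9): 8 bp
  [9,24): 15 bp
  [24,31): 7 bp
  [31,55): 24 bp
  [55,65): 10 bp
  [65,67): 2 bp
  [67,73): 6 bp
  [73,76): 3 bp
  [76,82): 6 bp
  [82,85): 3 bp
  [85,97): 12 bp
  [97,109): 12 bp
  [109,122): 13 bp
  [122,130): 8 bp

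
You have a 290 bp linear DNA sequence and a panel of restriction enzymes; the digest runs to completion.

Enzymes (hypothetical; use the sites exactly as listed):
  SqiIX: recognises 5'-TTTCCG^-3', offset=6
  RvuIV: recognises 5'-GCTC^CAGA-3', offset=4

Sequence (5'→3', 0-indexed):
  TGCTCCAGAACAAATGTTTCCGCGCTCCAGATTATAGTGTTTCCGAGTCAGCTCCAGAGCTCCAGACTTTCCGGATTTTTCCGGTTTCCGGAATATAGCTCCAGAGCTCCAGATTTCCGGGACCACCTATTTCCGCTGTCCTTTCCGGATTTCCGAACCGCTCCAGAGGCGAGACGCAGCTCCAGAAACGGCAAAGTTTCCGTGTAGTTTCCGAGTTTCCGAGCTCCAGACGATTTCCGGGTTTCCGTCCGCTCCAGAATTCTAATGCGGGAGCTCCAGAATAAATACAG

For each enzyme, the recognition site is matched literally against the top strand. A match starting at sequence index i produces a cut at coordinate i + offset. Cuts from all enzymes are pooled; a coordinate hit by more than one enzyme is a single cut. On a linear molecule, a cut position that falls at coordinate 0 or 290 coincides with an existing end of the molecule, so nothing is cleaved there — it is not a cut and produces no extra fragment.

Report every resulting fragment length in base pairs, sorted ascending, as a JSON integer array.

[5,5,5,7,7,8,8,8,8,8,8,9,10,10,11,11,11,12,13,14,16,17,18,19,20,22]

Scan for sites:
  SqiIX (TTTCCG, off=6): starts [16, 39, 67, 77, 84, 113, 129, 141, 149, 196, 207, 215, 233, 241] → cuts [22, 45, 73, 83, 90, 119, 135, 147, 155, 202, 213, 221, 239, 247]
  RvuIV (GCTCCAGA, off=4): starts [1, 23, 50, 58, 97, 105, 159, 178, 222, 250, 272] → cuts [5, 27, 54, 62, 101, 109, 163, 182, 226, 254, 276]

Pooled cuts: [5, 22, 27, 45, 54, 62, 73, 83, 90, 101, 109, 119, 135, 147, 155, 163, 182, 202, 213, 221, 226, 239, 247, 254, 276]

Fragments:
  [0,5): 5 bp
  [5,22): 17 bp
  [22,27): 5 bp
  [27,45): 18 bp
  [45,54): 9 bp
  [54,62): 8 bp
  [62,73): 11 bp
  [73,83): 10 bp
  [83,90): 7 bp
  [90,101): 11 bp
  [101,109): 8 bp
  [109,119): 10 bp
  [119,135): 16 bp
  [135,147): 12 bp
  [147,155): 8 bp
  [155,163): 8 bp
  [163,182): 19 bp
  [182,202): 20 bp
  [202,213): 11 bp
  [213,221): 8 bp
  [221,226): 5 bp
  [226,239): 13 bp
  [239,247): 8 bp
  [247,254): 7 bp
  [254,276): 22 bp
  [276,290): 14 bp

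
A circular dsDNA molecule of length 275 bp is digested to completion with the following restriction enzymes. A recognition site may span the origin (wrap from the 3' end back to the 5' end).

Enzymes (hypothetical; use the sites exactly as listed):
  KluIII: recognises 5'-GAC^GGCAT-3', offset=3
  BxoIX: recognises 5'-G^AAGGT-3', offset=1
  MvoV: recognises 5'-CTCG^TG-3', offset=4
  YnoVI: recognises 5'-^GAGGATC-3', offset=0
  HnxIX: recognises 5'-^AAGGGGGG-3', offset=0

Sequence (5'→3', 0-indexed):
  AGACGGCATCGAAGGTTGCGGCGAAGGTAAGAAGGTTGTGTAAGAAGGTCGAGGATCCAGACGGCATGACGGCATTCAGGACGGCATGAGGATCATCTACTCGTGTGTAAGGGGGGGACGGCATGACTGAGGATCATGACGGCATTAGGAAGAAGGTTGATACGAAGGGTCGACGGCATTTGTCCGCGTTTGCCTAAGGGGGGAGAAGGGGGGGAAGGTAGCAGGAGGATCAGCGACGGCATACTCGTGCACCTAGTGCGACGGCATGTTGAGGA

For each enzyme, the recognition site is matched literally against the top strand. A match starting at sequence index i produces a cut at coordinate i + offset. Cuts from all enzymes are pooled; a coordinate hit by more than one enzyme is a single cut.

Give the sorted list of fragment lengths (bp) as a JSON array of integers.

[5,5,6,7,8,8,9,9,10,10,10,11,12,12,12,12,12,13,13,15,16,17,21,22]

Per-enzyme occurrences:
  KluIII (GACGGCAT, off=3): starts [1, 59, 67, 79, 116, 137, 171, 234, 259] → cuts [4, 62, 70, 82, 119, 140, 174, 237, 262]
  BxoIX (GAAGGT, off=1): starts [10, 22, 30, 43, 151, 213] → cuts [11, 23, 31, 44, 152, 214]
  MvoV (CTCGTG, off=4): starts [99, 243] → cuts [103, 247]
  YnoVI (GAGGATC, off=0): starts [50, 87, 128, 224] → cuts [50, 87, 128, 224]
  HnxIX (AAGGGGGG, off=0): starts [108, 195, 205] → cuts [108, 195, 205]

All cut coordinates (distinct, sorted): [4, 11, 23, 31, 44, 50, 62, 70, 82, 87, 103, 108, 119, 128, 140, 152, 174, 195, 205, 214, 224, 237, 247, 262]

Fragments:
  4→11: 7 bp
  11→23: 12 bp
  23→31: 8 bp
  31→44: 13 bp
  44→50: 6 bp
  50→62: 12 bp
  62→70: 8 bp
  70→82: 12 bp
  82→87: 5 bp
  87→103: 16 bp
  103→108: 5 bp
  108→119: 11 bp
  119→128: 9 bp
  128→140: 12 bp
  140→152: 12 bp
  152→174: 22 bp
  174→195: 21 bp
  195→205: 10 bp
  205→214: 9 bp
  214→224: 10 bp
  224→237: 13 bp
  237→247: 10 bp
  247→262: 15 bp
  262→4 (wrap): 275-262+4 = 17 bp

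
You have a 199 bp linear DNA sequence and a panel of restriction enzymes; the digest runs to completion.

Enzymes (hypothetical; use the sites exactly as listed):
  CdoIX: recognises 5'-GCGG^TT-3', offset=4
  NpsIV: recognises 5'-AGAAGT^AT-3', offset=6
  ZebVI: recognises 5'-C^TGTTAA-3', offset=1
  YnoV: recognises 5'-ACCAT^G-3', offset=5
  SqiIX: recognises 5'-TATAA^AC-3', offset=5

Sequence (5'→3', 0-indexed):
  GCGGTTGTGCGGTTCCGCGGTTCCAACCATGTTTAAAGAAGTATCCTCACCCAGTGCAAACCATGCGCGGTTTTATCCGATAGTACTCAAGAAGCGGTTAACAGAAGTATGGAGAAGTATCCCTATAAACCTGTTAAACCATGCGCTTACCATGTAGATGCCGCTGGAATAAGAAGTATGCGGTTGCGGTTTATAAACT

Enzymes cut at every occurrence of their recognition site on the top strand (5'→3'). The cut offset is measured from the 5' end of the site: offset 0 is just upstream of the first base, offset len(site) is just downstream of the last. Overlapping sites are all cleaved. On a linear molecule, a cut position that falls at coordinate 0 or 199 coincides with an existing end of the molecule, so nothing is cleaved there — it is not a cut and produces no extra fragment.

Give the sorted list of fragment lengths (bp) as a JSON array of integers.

[3,3,4,6,6,6,7,8,8,10,10,10,11,11,11,12,22,24,27]

Scan for sites:
  CdoIX (GCGGTT, off=4): starts [0, 8, 16, 66, 93, 179, 185] → cuts [4, 12, 20, 70, 97, 183, 189]
  NpsIV (AGAAGTAT, off=6): starts [36, 102, 112, 171] → cuts [42, 108, 118, 177]
  ZebVI (CTGTTAA, off=1): starts [130] → cuts [131]
  YnoV (ACCATG, off=5): starts [25, 59, 137, 148] → cuts [30, 64, 142, 153]
  SqiIX (TATAAAC, off=5): starts [123, 191] → cuts [128, 196]

Pooled cuts: [4, 12, 20, 30, 42, 64, 70, 97, 108, 118, 128, 131, 142, 153, 177, 183, 189, 196]

Fragment lengths:
  [0,4): 4 bp
  [4,12): 8 bp
  [12,20): 8 bp
  [20,30): 10 bp
  [30,42): 12 bp
  [42,64): 22 bp
  [64,70): 6 bp
  [70,97): 27 bp
  [97,108): 11 bp
  [108,118): 10 bp
  [118,128): 10 bp
  [128,131): 3 bp
  [131,142): 11 bp
  [142,153): 11 bp
  [153,177): 24 bp
  [177,183): 6 bp
  [183,189): 6 bp
  [189,196): 7 bp
  [196,199): 3 bp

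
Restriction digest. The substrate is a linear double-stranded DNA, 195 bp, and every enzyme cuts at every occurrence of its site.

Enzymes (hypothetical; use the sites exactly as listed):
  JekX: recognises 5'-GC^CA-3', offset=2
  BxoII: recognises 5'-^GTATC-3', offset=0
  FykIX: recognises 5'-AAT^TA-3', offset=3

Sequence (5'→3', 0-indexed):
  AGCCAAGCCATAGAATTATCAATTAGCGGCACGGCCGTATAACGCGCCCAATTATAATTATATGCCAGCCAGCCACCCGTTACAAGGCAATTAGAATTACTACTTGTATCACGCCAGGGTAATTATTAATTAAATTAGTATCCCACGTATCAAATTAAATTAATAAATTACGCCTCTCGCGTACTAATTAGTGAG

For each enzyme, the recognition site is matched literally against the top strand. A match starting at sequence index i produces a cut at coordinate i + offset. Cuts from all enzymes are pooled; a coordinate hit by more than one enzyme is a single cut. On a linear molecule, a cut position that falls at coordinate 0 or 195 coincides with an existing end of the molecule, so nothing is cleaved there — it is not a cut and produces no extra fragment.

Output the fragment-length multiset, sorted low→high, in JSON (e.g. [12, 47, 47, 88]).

[2,3,4,4,5,5,5,6,6,7,7,7,7,8,8,8,9,9,9,9,18,20,29]

Site scan:
  JekX GCCA/2: at [1, 6, 63, 67, 71, 112] ⇒ [3, 8, 65, 69, 73, 114]
  BxoII GTATC/0: at [105, 137, 146] ⇒ [105, 137, 146]
  FykIX AATTA/3: at [13, 20, 49, 55, 88, 94, 120, 127, 132, 152, 157, 165, 185] ⇒ [16, 23, 52, 58, 91, 97, 123, 130, 135, 155, 160, 168, 188]

Pooled cuts: [3, 8, 16, 23, 52, 58, 65, 69, 73, 91, 97, 105, 114, 123, 130, 135, 137, 146, 155, 160, 168, 188]

Fragment lengths:
  [0,3): 3 bp
  [3,8): 5 bp
  [8,16): 8 bp
  [16,23): 7 bp
  [23,52): 29 bp
  [52,58): 6 bp
  [58,65): 7 bp
  [65,69): 4 bp
  [69,73): 4 bp
  [73,91): 18 bp
  [91,97): 6 bp
  [97,105): 8 bp
  [105,114): 9 bp
  [114,123): 9 bp
  [123,130): 7 bp
  [130,135): 5 bp
  [135,137): 2 bp
  [137,146): 9 bp
  [146,155): 9 bp
  [155,160): 5 bp
  [160,168): 8 bp
  [168,188): 20 bp
  [188,195): 7 bp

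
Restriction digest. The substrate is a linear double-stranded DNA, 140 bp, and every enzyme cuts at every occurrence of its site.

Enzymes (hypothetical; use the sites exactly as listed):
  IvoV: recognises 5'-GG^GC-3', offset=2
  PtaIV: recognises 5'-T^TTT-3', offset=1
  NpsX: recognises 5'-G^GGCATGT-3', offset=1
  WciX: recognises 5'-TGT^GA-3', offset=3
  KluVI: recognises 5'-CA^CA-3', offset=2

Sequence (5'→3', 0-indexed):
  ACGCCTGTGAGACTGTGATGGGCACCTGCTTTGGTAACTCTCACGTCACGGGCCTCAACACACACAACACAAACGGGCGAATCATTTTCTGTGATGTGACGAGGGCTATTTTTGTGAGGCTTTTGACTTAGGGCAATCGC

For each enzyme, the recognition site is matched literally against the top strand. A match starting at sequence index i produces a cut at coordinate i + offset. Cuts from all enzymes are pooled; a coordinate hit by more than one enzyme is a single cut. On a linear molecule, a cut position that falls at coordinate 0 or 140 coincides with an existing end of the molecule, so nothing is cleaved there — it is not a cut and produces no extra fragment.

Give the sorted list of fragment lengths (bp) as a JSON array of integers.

[1,2,2,5,5,5,5,5,6,7,7,7,8,8,8,9,9,11,30]

Scan for sites:
  IvoV (GGGC, off=2): starts [19, 49, 74, 102, 130] → cuts [21, 51, 76, 104, 132]
  PtaIV (TTTT, off=1): starts [84, 108, 109, 120] → cuts [85, 109, 110, 121]
  NpsX (GGGCATGT, off=1): no sites
  WciX (TGTGA, off=3): starts [5, 13, 89, 94, 112] → cuts [8, 16, 92, 97, 115]
  KluVI (CACA, off=2): starts [58, 60, 62, 67] → cuts [60, 62, 64, 69]

All cut coordinates (distinct, sorted): [8, 16, 21, 51, 60, 62, 64, 69, 76, 85, 92, 97, 104, 109, 110, 115, 121, 132]

Fragment lengths:
  [0,8): 8 bp
  [8,16): 8 bp
  [16,21): 5 bp
  [21,51): 30 bp
  [51,60): 9 bp
  [60,62): 2 bp
  [62,64): 2 bp
  [64,69): 5 bp
  [69,76): 7 bp
  [76,85): 9 bp
  [85,92): 7 bp
  [92,97): 5 bp
  [97,104): 7 bp
  [104,109): 5 bp
  [109,110): 1 bp
  [110,115): 5 bp
  [115,121): 6 bp
  [121,132): 11 bp
  [132,140): 8 bp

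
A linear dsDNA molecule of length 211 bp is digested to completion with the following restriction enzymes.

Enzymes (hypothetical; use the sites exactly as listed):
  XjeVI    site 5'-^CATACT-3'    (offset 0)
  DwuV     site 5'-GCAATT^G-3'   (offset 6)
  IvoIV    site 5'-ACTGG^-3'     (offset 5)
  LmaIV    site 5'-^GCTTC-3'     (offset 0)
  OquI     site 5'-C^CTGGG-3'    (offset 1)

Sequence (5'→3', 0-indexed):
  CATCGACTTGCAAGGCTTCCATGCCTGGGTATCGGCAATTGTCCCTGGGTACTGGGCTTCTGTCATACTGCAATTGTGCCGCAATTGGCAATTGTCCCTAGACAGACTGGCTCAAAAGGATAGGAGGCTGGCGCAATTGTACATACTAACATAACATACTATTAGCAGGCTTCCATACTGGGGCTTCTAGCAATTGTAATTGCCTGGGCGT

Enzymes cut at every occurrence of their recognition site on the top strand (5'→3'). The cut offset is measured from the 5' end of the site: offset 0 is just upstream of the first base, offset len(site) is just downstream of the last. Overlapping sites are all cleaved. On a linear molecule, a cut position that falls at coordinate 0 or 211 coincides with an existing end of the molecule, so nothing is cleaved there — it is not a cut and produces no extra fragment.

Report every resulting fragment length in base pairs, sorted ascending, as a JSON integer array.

Per-enzyme occurrences:
  XjeVI (CATACT, off=0): starts [63, 141, 154, 173] → cuts [63, 141, 154, 173]
  DwuV (GCAATTG, off=6): starts [34, 69, 80, 87, 132, 189] → cuts [40, 75, 86, 93, 138, 195]
  IvoIV (ACTGG, off=5): starts [50, 105, 176] → cuts [55, 110, 181]
  LmaIV (GCTTC, off=0): starts [14, 55, 168, 182] → cuts [14, 55, 168, 182]
  OquI (CCTGGG, off=1): starts [23, 43, 202] → cuts [24, 44, 203]

Pooled cuts: [14, 24, 40, 44, 55, 63, 75, 86, 93, 110, 138, 141, 154, 168, 173, 181, 182, 195, 203]

Fragment lengths:
  [0,14): 14 bp
  [14,24): 10 bp
  [24,40): 16 bp
  [40,44): 4 bp
  [44,55): 11 bp
  [55,63): 8 bp
  [63,75): 12 bp
  [75,86): 11 bp
  [86,93): 7 bp
  [93,110): 17 bp
  [110,138): 28 bp
  [138,141): 3 bp
  [141,154): 13 bp
  [154,168): 14 bp
  [168,173): 5 bp
  [173,181): 8 bp
  [181,182): 1 bp
  [182,195): 13 bp
  [195,203): 8 bp
  [203,211): 8 bp

[1,3,4,5,7,8,8,8,8,10,11,11,12,13,13,14,14,16,17,28]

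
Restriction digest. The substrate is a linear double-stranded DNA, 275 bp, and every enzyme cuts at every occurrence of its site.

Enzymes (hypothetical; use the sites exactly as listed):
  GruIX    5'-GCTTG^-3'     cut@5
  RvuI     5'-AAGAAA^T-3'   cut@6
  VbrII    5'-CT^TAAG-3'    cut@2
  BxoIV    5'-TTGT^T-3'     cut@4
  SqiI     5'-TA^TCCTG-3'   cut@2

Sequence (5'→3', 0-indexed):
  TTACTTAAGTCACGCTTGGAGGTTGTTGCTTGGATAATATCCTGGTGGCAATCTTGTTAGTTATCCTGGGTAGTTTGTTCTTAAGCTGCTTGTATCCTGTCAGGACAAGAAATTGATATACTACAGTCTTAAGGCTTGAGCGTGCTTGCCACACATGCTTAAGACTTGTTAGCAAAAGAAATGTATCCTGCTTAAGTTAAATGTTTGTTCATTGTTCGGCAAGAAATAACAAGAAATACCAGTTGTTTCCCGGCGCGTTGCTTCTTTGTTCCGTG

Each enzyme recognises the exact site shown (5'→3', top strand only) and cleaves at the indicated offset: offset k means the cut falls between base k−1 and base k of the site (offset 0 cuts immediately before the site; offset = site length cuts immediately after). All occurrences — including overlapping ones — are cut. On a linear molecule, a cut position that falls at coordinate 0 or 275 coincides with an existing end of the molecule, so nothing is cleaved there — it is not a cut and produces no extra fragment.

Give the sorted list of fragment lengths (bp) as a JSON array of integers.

[2,3,4,5,6,6,6,7,7,7,8,9,10,10,10,10,11,11,11,12,13,15,16,17,18,18,23]

Per-enzyme occurrences:
  GruIX (GCTTG, off=5): starts [13, 27, 87, 133, 143] → cuts [18, 32, 92, 138, 148]
  RvuI (AAGAAAT, off=6): starts [106, 175, 220, 230] → cuts [112, 181, 226, 236]
  VbrII (CTTAAG, off=2): starts [3, 79, 127, 157, 190] → cuts [5, 81, 129, 159, 192]
  BxoIV (TTGTT, off=4): starts [22, 53, 74, 165, 204, 211, 242, 265] → cuts [26, 57, 78, 169, 208, 215, 246, 269]
  SqiI (TATCCTG, off=2): starts [37, 61, 92, 183] → cuts [39, 63, 94, 185]

All cut coordinates (distinct, sorted): [5, 18, 26, 32, 39, 57, 63, 78, 81, 92, 94, 112, 129, 138, 148, 159, 169, 181, 185, 192, 208, 215, 226, 236, 246, 269]

Fragments:
  [0,5): 5 bp
  [5,18): 13 bp
  [18,26): 8 bp
  [26,32): 6 bp
  [32,39): 7 bp
  [39,57): 18 bp
  [57,63): 6 bp
  [63,78): 15 bp
  [78,81): 3 bp
  [81,92): 11 bp
  [92,94): 2 bp
  [94,112): 18 bp
  [112,129): 17 bp
  [129,138): 9 bp
  [138,148): 10 bp
  [148,159): 11 bp
  [159,169): 10 bp
  [169,181): 12 bp
  [181,185): 4 bp
  [185,192): 7 bp
  [192,208): 16 bp
  [208,215): 7 bp
  [215,226): 11 bp
  [226,236): 10 bp
  [236,246): 10 bp
  [246,269): 23 bp
  [269,275): 6 bp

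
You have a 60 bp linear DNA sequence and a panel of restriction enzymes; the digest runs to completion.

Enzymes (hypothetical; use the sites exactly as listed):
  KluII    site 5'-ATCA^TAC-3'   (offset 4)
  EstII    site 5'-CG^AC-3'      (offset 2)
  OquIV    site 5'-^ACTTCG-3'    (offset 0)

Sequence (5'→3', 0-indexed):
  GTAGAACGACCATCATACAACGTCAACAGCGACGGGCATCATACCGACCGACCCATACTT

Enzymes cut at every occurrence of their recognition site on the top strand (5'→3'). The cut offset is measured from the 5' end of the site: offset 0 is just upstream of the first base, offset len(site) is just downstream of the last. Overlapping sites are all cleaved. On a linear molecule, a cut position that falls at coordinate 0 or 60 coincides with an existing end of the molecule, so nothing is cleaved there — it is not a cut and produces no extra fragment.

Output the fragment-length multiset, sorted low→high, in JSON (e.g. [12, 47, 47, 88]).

Scan for sites:
  KluII ATCATAC/4: at [11, 37] ⇒ [15, 41]
  EstII CGAC/2: at [6, 29, 44, 48] ⇒ [8, 31, 46, 50]
  OquIV (ACTTCG, off=0): no sites

Pooled cuts: [8, 15, 31, 41, 46, 50]

Fragment lengths:
  [0,8): 8 bp
  [8,15): 7 bp
  [15,31): 16 bp
  [31,41): 10 bp
  [41,46): 5 bp
  [46,50): 4 bp
  [50,60): 10 bp

[4,5,7,8,10,10,16]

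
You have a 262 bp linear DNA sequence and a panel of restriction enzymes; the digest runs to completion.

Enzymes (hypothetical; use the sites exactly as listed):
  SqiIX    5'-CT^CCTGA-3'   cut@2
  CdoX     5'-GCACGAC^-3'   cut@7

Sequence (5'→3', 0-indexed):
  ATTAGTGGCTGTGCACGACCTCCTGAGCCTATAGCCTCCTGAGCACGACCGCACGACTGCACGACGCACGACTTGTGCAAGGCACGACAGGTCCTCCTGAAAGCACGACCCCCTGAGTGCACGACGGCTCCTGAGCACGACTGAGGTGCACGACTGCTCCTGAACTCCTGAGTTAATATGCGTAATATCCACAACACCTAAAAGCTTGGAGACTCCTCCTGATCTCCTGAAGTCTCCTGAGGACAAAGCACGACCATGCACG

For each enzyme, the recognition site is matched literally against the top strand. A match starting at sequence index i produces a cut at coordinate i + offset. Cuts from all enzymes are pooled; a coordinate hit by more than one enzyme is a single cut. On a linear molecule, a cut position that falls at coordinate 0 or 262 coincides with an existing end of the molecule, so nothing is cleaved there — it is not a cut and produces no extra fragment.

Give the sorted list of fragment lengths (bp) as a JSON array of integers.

Per-enzyme occurrences:
  SqiIX (CTCCTGA, off=2): starts [19, 35, 93, 127, 156, 164, 215, 223, 233] → cuts [21, 37, 95, 129, 158, 166, 217, 225, 235]
  CdoX (GCACGAC, off=7): starts [12, 42, 50, 58, 65, 81, 102, 118, 134, 147, 247] → cuts [19, 49, 57, 65, 72, 88, 109, 125, 141, 154, 254]

Pooled cuts: [19, 21, 37, 49, 57, 65, 72, 88, 95, 109, 125, 129, 141, 154, 158, 166, 217, 225, 235, 254]

Fragments:
  [0,19): 19 bp
  [19,21): 2 bp
  [21,37): 16 bp
  [37,49): 12 bp
  [49,57): 8 bp
  [57,65): 8 bp
  [65,72): 7 bp
  [72,88): 16 bp
  [88,95): 7 bp
  [95,109): 14 bp
  [109,125): 16 bp
  [125,129): 4 bp
  [129,141): 12 bp
  [141,154): 13 bp
  [154,158): 4 bp
  [158,166): 8 bp
  [166,217): 51 bp
  [217,225): 8 bp
  [225,235): 10 bp
  [235,254): 19 bp
  [254,262): 8 bp

[2,4,4,7,7,8,8,8,8,8,10,12,12,13,14,16,16,16,19,19,51]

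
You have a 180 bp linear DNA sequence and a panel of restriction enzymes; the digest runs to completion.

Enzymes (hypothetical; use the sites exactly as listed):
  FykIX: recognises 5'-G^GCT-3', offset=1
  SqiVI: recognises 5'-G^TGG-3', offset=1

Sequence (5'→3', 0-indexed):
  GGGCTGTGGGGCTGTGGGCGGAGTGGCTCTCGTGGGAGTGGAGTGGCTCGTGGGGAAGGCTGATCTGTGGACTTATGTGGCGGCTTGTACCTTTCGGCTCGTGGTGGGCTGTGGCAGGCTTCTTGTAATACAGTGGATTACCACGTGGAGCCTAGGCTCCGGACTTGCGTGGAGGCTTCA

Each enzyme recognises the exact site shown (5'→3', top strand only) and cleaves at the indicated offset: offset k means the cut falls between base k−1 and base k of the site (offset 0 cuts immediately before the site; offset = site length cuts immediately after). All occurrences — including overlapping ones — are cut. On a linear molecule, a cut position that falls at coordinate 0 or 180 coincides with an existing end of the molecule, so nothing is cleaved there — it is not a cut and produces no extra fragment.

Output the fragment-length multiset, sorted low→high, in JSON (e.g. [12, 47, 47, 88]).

Per-enzyme occurrences:
  FykIX GGCT/1: at [1, 9, 24, 44, 57, 81, 95, 106, 116, 154, 173] ⇒ [2, 10, 25, 45, 58, 82, 96, 107, 117, 155, 174]
  SqiVI GTGG/1: at [5, 13, 22, 31, 37, 42, 49, 66, 76, 100, 103, 110, 132, 144, 168] ⇒ [6, 14, 23, 32, 38, 43, 50, 67, 77, 101, 104, 111, 133, 145, 169]

Pooled cuts: [2, 6, 10, 14, 23, 25, 32, 38, 43, 45, 50, 58, 67, 77, 82, 96, 101, 104, 107, 111, 117, 133, 145, 155, 169, 174]

Fragments:
  [0,2): 2 bp
  [2,6): 4 bp
  [6,10): 4 bp
  [10,14): 4 bp
  [14,23): 9 bp
  [23,25): 2 bp
  [25,32): 7 bp
  [32,38): 6 bp
  [38,43): 5 bp
  [43,45): 2 bp
  [45,50): 5 bp
  [50,58): 8 bp
  [58,67): 9 bp
  [67,77): 10 bp
  [77,82): 5 bp
  [82,96): 14 bp
  [96,101): 5 bp
  [101,104): 3 bp
  [104,107): 3 bp
  [107,111): 4 bp
  [111,117): 6 bp
  [117,133): 16 bp
  [133,145): 12 bp
  [145,155): 10 bp
  [155,169): 14 bp
  [169,174): 5 bp
  [174,180): 6 bp

[2,2,2,3,3,4,4,4,4,5,5,5,5,5,6,6,6,7,8,9,9,10,10,12,14,14,16]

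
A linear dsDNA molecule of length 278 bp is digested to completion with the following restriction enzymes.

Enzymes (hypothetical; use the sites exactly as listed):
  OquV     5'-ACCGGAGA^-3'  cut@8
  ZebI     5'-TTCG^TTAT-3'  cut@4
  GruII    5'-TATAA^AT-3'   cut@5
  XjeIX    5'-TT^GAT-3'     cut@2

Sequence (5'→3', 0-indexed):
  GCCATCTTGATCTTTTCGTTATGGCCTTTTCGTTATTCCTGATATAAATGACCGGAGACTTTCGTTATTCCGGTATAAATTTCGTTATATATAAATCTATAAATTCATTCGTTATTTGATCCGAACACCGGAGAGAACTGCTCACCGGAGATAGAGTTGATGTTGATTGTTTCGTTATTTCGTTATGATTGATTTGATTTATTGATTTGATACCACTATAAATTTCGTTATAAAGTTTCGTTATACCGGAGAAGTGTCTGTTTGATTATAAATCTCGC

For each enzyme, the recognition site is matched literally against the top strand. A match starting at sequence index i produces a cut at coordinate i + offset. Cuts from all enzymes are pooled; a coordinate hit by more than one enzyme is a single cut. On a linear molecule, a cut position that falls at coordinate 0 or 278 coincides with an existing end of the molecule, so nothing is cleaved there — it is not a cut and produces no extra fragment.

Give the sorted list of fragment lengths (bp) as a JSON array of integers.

Scan for sites:
  OquV (ACCGGAGA, off=8): starts [50, 126, 143, 244] → cuts [58, 134, 151, 252]
  ZebI (TTCGTTAT, off=4): starts [14, 28, 60, 80, 107, 170, 178, 223, 236] → cuts [18, 32, 64, 84, 111, 174, 182, 227, 240]
  GruII (TATAAAT, off=5): starts [42, 73, 89, 97, 216, 266] → cuts [47, 78, 94, 102, 221, 271]
  XjeIX (TTGAT, off=2): starts [6, 115, 156, 162, 188, 193, 201, 206, 261] → cuts [8, 117, 158, 164, 190, 195, 203, 208, 263]

Pooled cuts: [8, 18, 32, 47, 58, 64, 78, 84, 94, 102, 111, 117, 134, 151, 158, 164, 174, 182, 190, 195, 203, 208, 221, 227, 240, 252, 263, 271]

Fragments:
  [0,8): 8 bp
  [8,18): 10 bp
  [18,32): 14 bp
  [32,47): 15 bp
  [47,58): 11 bp
  [58,64): 6 bp
  [64,78): 14 bp
  [78,84): 6 bp
  [84,94): 10 bp
  [94,102): 8 bp
  [102,111): 9 bp
  [111,117): 6 bp
  [117,134): 17 bp
  [134,151): 17 bp
  [151,158): 7 bp
  [158,164): 6 bp
  [164,174): 10 bp
  [174,182): 8 bp
  [182,190): 8 bp
  [190,195): 5 bp
  [195,203): 8 bp
  [203,208): 5 bp
  [208,221): 13 bp
  [221,227): 6 bp
  [227,240): 13 bp
  [240,252): 12 bp
  [252,263): 11 bp
  [263,271): 8 bp
  [271,278): 7 bp

[5,5,6,6,6,6,6,7,7,8,8,8,8,8,8,9,10,10,10,11,11,12,13,13,14,14,15,17,17]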